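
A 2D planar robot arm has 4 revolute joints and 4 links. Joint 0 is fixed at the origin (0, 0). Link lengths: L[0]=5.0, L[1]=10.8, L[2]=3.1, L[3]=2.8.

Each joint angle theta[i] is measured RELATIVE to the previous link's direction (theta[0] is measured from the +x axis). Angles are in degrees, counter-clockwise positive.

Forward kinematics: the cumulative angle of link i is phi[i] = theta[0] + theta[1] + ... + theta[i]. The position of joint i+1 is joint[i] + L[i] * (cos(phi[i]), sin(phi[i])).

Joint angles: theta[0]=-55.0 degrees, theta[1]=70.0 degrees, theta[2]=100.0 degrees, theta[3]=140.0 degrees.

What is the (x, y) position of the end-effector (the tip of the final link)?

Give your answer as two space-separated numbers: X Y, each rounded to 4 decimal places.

joint[0] = (0.0000, 0.0000)  (base)
link 0: phi[0] = -55 = -55 deg
  cos(-55 deg) = 0.5736, sin(-55 deg) = -0.8192
  joint[1] = (0.0000, 0.0000) + 5 * (0.5736, -0.8192) = (0.0000 + 2.8679, 0.0000 + -4.0958) = (2.8679, -4.0958)
link 1: phi[1] = -55 + 70 = 15 deg
  cos(15 deg) = 0.9659, sin(15 deg) = 0.2588
  joint[2] = (2.8679, -4.0958) + 10.8 * (0.9659, 0.2588) = (2.8679 + 10.4320, -4.0958 + 2.7952) = (13.2999, -1.3005)
link 2: phi[2] = -55 + 70 + 100 = 115 deg
  cos(115 deg) = -0.4226, sin(115 deg) = 0.9063
  joint[3] = (13.2999, -1.3005) + 3.1 * (-0.4226, 0.9063) = (13.2999 + -1.3101, -1.3005 + 2.8096) = (11.9898, 1.5090)
link 3: phi[3] = -55 + 70 + 100 + 140 = 255 deg
  cos(255 deg) = -0.2588, sin(255 deg) = -0.9659
  joint[4] = (11.9898, 1.5090) + 2.8 * (-0.2588, -0.9659) = (11.9898 + -0.7247, 1.5090 + -2.7046) = (11.2651, -1.1956)
End effector: (11.2651, -1.1956)

Answer: 11.2651 -1.1956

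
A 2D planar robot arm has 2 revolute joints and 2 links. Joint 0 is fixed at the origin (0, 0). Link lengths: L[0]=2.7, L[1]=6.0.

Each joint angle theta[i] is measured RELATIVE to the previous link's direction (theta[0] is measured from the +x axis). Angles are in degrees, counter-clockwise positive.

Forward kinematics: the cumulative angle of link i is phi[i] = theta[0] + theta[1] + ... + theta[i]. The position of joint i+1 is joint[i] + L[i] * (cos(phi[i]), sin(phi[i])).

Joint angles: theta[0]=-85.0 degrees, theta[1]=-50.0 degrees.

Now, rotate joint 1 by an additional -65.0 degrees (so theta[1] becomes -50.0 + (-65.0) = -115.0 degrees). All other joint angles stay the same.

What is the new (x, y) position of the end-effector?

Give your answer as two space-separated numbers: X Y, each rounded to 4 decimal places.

Answer: -5.4028 -0.6376

Derivation:
joint[0] = (0.0000, 0.0000)  (base)
link 0: phi[0] = -85 = -85 deg
  cos(-85 deg) = 0.0872, sin(-85 deg) = -0.9962
  joint[1] = (0.0000, 0.0000) + 2.7 * (0.0872, -0.9962) = (0.0000 + 0.2353, 0.0000 + -2.6897) = (0.2353, -2.6897)
link 1: phi[1] = -85 + -115 = -200 deg
  cos(-200 deg) = -0.9397, sin(-200 deg) = 0.3420
  joint[2] = (0.2353, -2.6897) + 6 * (-0.9397, 0.3420) = (0.2353 + -5.6382, -2.6897 + 2.0521) = (-5.4028, -0.6376)
End effector: (-5.4028, -0.6376)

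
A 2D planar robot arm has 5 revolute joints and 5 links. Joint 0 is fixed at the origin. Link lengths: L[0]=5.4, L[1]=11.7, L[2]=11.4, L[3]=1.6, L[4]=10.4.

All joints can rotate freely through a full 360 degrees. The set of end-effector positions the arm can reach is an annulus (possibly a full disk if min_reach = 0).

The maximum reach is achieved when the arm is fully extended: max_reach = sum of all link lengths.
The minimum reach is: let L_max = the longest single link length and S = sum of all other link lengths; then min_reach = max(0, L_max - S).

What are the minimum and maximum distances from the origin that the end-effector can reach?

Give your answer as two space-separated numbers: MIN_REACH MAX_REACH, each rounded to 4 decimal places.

Answer: 0.0000 40.5000

Derivation:
Link lengths: [5.4, 11.7, 11.4, 1.6, 10.4]
max_reach = 5.4 + 11.7 + 11.4 + 1.6 + 10.4 = 40.5
L_max = max([5.4, 11.7, 11.4, 1.6, 10.4]) = 11.7
S (sum of others) = 40.5 - 11.7 = 28.8
min_reach = max(0, 11.7 - 28.8) = max(0, -17.1) = 0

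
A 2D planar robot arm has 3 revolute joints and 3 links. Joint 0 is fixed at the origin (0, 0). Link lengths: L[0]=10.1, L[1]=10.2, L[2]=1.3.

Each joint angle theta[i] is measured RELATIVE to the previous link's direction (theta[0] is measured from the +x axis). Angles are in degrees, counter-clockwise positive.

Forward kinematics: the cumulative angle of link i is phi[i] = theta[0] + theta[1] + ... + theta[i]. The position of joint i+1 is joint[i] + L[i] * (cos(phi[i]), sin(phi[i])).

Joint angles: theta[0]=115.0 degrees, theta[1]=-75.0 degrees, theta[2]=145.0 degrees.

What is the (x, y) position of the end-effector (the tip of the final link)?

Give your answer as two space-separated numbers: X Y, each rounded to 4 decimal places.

Answer: 2.2502 15.5968

Derivation:
joint[0] = (0.0000, 0.0000)  (base)
link 0: phi[0] = 115 = 115 deg
  cos(115 deg) = -0.4226, sin(115 deg) = 0.9063
  joint[1] = (0.0000, 0.0000) + 10.1 * (-0.4226, 0.9063) = (0.0000 + -4.2684, 0.0000 + 9.1537) = (-4.2684, 9.1537)
link 1: phi[1] = 115 + -75 = 40 deg
  cos(40 deg) = 0.7660, sin(40 deg) = 0.6428
  joint[2] = (-4.2684, 9.1537) + 10.2 * (0.7660, 0.6428) = (-4.2684 + 7.8137, 9.1537 + 6.5564) = (3.5452, 15.7101)
link 2: phi[2] = 115 + -75 + 145 = 185 deg
  cos(185 deg) = -0.9962, sin(185 deg) = -0.0872
  joint[3] = (3.5452, 15.7101) + 1.3 * (-0.9962, -0.0872) = (3.5452 + -1.2951, 15.7101 + -0.1133) = (2.2502, 15.5968)
End effector: (2.2502, 15.5968)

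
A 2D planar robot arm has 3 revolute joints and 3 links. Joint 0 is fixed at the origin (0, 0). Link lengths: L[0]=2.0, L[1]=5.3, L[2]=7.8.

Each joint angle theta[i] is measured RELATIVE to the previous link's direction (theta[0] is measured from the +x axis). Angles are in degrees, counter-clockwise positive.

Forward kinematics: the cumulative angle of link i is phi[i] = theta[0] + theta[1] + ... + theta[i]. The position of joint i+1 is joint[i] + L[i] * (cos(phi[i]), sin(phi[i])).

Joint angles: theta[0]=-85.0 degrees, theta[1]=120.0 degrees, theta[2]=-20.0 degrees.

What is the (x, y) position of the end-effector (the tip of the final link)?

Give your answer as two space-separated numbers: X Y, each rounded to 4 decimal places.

joint[0] = (0.0000, 0.0000)  (base)
link 0: phi[0] = -85 = -85 deg
  cos(-85 deg) = 0.0872, sin(-85 deg) = -0.9962
  joint[1] = (0.0000, 0.0000) + 2 * (0.0872, -0.9962) = (0.0000 + 0.1743, 0.0000 + -1.9924) = (0.1743, -1.9924)
link 1: phi[1] = -85 + 120 = 35 deg
  cos(35 deg) = 0.8192, sin(35 deg) = 0.5736
  joint[2] = (0.1743, -1.9924) + 5.3 * (0.8192, 0.5736) = (0.1743 + 4.3415, -1.9924 + 3.0400) = (4.5158, 1.0476)
link 2: phi[2] = -85 + 120 + -20 = 15 deg
  cos(15 deg) = 0.9659, sin(15 deg) = 0.2588
  joint[3] = (4.5158, 1.0476) + 7.8 * (0.9659, 0.2588) = (4.5158 + 7.5342, 1.0476 + 2.0188) = (12.0500, 3.0664)
End effector: (12.0500, 3.0664)

Answer: 12.0500 3.0664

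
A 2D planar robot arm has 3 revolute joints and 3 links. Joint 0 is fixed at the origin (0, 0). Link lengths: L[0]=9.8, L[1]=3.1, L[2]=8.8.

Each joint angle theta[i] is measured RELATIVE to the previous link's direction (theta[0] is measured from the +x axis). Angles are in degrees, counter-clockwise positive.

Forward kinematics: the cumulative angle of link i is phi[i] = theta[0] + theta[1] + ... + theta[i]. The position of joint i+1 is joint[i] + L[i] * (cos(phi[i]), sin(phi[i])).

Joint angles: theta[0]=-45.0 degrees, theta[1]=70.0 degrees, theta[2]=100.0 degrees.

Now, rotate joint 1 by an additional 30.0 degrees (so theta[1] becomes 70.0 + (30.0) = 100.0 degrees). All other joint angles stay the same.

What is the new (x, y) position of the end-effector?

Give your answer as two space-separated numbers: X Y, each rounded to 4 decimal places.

joint[0] = (0.0000, 0.0000)  (base)
link 0: phi[0] = -45 = -45 deg
  cos(-45 deg) = 0.7071, sin(-45 deg) = -0.7071
  joint[1] = (0.0000, 0.0000) + 9.8 * (0.7071, -0.7071) = (0.0000 + 6.9296, 0.0000 + -6.9296) = (6.9296, -6.9296)
link 1: phi[1] = -45 + 100 = 55 deg
  cos(55 deg) = 0.5736, sin(55 deg) = 0.8192
  joint[2] = (6.9296, -6.9296) + 3.1 * (0.5736, 0.8192) = (6.9296 + 1.7781, -6.9296 + 2.5394) = (8.7077, -4.3903)
link 2: phi[2] = -45 + 100 + 100 = 155 deg
  cos(155 deg) = -0.9063, sin(155 deg) = 0.4226
  joint[3] = (8.7077, -4.3903) + 8.8 * (-0.9063, 0.4226) = (8.7077 + -7.9755, -4.3903 + 3.7190) = (0.7322, -0.6712)
End effector: (0.7322, -0.6712)

Answer: 0.7322 -0.6712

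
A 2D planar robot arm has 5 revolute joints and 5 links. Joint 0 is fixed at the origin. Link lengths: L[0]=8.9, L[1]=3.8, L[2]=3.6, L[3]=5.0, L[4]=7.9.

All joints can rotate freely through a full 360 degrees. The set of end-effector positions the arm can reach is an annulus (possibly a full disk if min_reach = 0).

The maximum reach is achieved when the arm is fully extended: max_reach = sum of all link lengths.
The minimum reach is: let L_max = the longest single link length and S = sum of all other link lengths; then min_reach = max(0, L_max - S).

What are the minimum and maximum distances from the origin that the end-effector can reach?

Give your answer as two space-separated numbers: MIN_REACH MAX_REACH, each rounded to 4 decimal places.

Answer: 0.0000 29.2000

Derivation:
Link lengths: [8.9, 3.8, 3.6, 5.0, 7.9]
max_reach = 8.9 + 3.8 + 3.6 + 5 + 7.9 = 29.2
L_max = max([8.9, 3.8, 3.6, 5.0, 7.9]) = 8.9
S (sum of others) = 29.2 - 8.9 = 20.3
min_reach = max(0, 8.9 - 20.3) = max(0, -11.4) = 0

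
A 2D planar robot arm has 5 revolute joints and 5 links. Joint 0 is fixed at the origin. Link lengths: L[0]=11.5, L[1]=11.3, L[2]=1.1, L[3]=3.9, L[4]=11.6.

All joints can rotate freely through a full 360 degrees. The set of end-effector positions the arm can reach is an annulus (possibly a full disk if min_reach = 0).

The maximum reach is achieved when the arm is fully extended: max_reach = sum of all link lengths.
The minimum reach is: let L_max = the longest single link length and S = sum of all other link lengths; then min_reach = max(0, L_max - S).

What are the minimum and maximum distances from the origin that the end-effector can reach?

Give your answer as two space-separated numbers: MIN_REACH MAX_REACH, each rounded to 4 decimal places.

Link lengths: [11.5, 11.3, 1.1, 3.9, 11.6]
max_reach = 11.5 + 11.3 + 1.1 + 3.9 + 11.6 = 39.4
L_max = max([11.5, 11.3, 1.1, 3.9, 11.6]) = 11.6
S (sum of others) = 39.4 - 11.6 = 27.8
min_reach = max(0, 11.6 - 27.8) = max(0, -16.2) = 0

Answer: 0.0000 39.4000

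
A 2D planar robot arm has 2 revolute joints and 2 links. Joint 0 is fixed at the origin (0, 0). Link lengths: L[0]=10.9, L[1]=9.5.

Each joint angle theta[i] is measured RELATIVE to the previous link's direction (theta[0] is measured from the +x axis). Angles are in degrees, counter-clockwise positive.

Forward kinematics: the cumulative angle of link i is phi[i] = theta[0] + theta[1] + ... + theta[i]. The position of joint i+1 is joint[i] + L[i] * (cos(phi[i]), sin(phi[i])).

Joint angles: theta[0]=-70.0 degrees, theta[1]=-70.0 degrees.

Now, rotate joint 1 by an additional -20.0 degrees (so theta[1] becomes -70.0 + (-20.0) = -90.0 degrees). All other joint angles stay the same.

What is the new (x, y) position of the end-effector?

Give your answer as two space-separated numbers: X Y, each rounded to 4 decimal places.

Answer: -5.1991 -13.4918

Derivation:
joint[0] = (0.0000, 0.0000)  (base)
link 0: phi[0] = -70 = -70 deg
  cos(-70 deg) = 0.3420, sin(-70 deg) = -0.9397
  joint[1] = (0.0000, 0.0000) + 10.9 * (0.3420, -0.9397) = (0.0000 + 3.7280, 0.0000 + -10.2426) = (3.7280, -10.2426)
link 1: phi[1] = -70 + -90 = -160 deg
  cos(-160 deg) = -0.9397, sin(-160 deg) = -0.3420
  joint[2] = (3.7280, -10.2426) + 9.5 * (-0.9397, -0.3420) = (3.7280 + -8.9271, -10.2426 + -3.2492) = (-5.1991, -13.4918)
End effector: (-5.1991, -13.4918)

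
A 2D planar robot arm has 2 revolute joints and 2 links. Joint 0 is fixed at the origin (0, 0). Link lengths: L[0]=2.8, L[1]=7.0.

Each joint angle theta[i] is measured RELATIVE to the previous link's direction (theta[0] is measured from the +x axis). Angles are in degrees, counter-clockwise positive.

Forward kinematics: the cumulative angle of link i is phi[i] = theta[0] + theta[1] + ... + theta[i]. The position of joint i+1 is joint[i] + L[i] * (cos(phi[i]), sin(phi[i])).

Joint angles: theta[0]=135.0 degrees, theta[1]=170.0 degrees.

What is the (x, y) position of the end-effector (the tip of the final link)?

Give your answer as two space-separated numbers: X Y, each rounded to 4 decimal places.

Answer: 2.0351 -3.7542

Derivation:
joint[0] = (0.0000, 0.0000)  (base)
link 0: phi[0] = 135 = 135 deg
  cos(135 deg) = -0.7071, sin(135 deg) = 0.7071
  joint[1] = (0.0000, 0.0000) + 2.8 * (-0.7071, 0.7071) = (0.0000 + -1.9799, 0.0000 + 1.9799) = (-1.9799, 1.9799)
link 1: phi[1] = 135 + 170 = 305 deg
  cos(305 deg) = 0.5736, sin(305 deg) = -0.8192
  joint[2] = (-1.9799, 1.9799) + 7 * (0.5736, -0.8192) = (-1.9799 + 4.0150, 1.9799 + -5.7341) = (2.0351, -3.7542)
End effector: (2.0351, -3.7542)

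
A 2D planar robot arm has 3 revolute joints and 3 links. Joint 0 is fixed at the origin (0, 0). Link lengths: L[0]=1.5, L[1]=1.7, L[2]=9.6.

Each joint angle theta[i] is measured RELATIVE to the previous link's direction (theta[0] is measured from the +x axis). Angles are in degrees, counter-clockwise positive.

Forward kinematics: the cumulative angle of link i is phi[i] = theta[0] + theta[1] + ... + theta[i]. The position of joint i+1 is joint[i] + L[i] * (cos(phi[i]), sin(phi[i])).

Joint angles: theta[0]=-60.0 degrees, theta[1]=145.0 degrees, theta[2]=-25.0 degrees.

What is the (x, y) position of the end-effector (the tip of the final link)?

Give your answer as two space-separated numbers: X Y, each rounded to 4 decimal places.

joint[0] = (0.0000, 0.0000)  (base)
link 0: phi[0] = -60 = -60 deg
  cos(-60 deg) = 0.5000, sin(-60 deg) = -0.8660
  joint[1] = (0.0000, 0.0000) + 1.5 * (0.5000, -0.8660) = (0.0000 + 0.7500, 0.0000 + -1.2990) = (0.7500, -1.2990)
link 1: phi[1] = -60 + 145 = 85 deg
  cos(85 deg) = 0.0872, sin(85 deg) = 0.9962
  joint[2] = (0.7500, -1.2990) + 1.7 * (0.0872, 0.9962) = (0.7500 + 0.1482, -1.2990 + 1.6935) = (0.8982, 0.3945)
link 2: phi[2] = -60 + 145 + -25 = 60 deg
  cos(60 deg) = 0.5000, sin(60 deg) = 0.8660
  joint[3] = (0.8982, 0.3945) + 9.6 * (0.5000, 0.8660) = (0.8982 + 4.8000, 0.3945 + 8.3138) = (5.6982, 8.7083)
End effector: (5.6982, 8.7083)

Answer: 5.6982 8.7083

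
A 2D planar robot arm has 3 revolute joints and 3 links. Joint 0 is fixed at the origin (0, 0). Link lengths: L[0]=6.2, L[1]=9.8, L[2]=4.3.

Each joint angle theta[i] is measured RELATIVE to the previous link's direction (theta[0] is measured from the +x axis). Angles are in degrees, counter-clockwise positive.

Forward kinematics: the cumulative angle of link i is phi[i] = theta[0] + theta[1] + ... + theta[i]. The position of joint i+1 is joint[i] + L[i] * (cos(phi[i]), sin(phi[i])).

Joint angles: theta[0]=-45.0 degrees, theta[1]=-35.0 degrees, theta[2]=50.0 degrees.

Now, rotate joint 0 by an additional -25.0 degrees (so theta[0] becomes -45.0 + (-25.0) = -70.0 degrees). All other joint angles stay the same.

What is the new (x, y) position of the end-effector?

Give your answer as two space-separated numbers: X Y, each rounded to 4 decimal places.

Answer: 2.0505 -18.8145

Derivation:
joint[0] = (0.0000, 0.0000)  (base)
link 0: phi[0] = -70 = -70 deg
  cos(-70 deg) = 0.3420, sin(-70 deg) = -0.9397
  joint[1] = (0.0000, 0.0000) + 6.2 * (0.3420, -0.9397) = (0.0000 + 2.1205, 0.0000 + -5.8261) = (2.1205, -5.8261)
link 1: phi[1] = -70 + -35 = -105 deg
  cos(-105 deg) = -0.2588, sin(-105 deg) = -0.9659
  joint[2] = (2.1205, -5.8261) + 9.8 * (-0.2588, -0.9659) = (2.1205 + -2.5364, -5.8261 + -9.4661) = (-0.4159, -15.2922)
link 2: phi[2] = -70 + -35 + 50 = -55 deg
  cos(-55 deg) = 0.5736, sin(-55 deg) = -0.8192
  joint[3] = (-0.4159, -15.2922) + 4.3 * (0.5736, -0.8192) = (-0.4159 + 2.4664, -15.2922 + -3.5224) = (2.0505, -18.8145)
End effector: (2.0505, -18.8145)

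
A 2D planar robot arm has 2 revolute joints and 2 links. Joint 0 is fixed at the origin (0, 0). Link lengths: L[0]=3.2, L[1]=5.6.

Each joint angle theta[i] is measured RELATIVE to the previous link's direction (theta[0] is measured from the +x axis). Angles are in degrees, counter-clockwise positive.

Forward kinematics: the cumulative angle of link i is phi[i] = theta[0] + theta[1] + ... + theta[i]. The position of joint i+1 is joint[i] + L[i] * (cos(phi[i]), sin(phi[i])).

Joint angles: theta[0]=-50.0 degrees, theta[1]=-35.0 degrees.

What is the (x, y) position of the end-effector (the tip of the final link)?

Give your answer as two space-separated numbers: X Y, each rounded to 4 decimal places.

Answer: 2.5450 -8.0300

Derivation:
joint[0] = (0.0000, 0.0000)  (base)
link 0: phi[0] = -50 = -50 deg
  cos(-50 deg) = 0.6428, sin(-50 deg) = -0.7660
  joint[1] = (0.0000, 0.0000) + 3.2 * (0.6428, -0.7660) = (0.0000 + 2.0569, 0.0000 + -2.4513) = (2.0569, -2.4513)
link 1: phi[1] = -50 + -35 = -85 deg
  cos(-85 deg) = 0.0872, sin(-85 deg) = -0.9962
  joint[2] = (2.0569, -2.4513) + 5.6 * (0.0872, -0.9962) = (2.0569 + 0.4881, -2.4513 + -5.5787) = (2.5450, -8.0300)
End effector: (2.5450, -8.0300)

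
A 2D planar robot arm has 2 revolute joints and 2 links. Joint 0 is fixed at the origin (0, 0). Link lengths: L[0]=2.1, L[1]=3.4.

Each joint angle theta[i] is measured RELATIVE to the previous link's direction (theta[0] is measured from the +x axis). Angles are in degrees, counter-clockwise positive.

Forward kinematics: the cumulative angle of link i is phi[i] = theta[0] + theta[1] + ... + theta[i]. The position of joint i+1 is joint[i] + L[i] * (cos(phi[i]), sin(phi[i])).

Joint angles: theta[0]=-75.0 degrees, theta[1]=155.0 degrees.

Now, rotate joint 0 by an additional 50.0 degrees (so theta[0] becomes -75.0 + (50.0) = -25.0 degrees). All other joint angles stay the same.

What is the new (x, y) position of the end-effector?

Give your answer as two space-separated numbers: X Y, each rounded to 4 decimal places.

Answer: -0.2822 1.7171

Derivation:
joint[0] = (0.0000, 0.0000)  (base)
link 0: phi[0] = -25 = -25 deg
  cos(-25 deg) = 0.9063, sin(-25 deg) = -0.4226
  joint[1] = (0.0000, 0.0000) + 2.1 * (0.9063, -0.4226) = (0.0000 + 1.9032, 0.0000 + -0.8875) = (1.9032, -0.8875)
link 1: phi[1] = -25 + 155 = 130 deg
  cos(130 deg) = -0.6428, sin(130 deg) = 0.7660
  joint[2] = (1.9032, -0.8875) + 3.4 * (-0.6428, 0.7660) = (1.9032 + -2.1855, -0.8875 + 2.6046) = (-0.2822, 1.7171)
End effector: (-0.2822, 1.7171)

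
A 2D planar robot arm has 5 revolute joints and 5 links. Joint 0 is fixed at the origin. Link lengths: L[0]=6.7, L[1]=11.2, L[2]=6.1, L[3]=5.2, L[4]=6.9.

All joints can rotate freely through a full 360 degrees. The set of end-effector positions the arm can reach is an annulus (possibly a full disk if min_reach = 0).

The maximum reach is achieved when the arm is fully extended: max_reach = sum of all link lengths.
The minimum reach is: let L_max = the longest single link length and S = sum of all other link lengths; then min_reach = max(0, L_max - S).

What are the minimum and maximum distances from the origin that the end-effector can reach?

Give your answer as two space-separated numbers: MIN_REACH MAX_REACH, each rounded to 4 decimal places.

Link lengths: [6.7, 11.2, 6.1, 5.2, 6.9]
max_reach = 6.7 + 11.2 + 6.1 + 5.2 + 6.9 = 36.1
L_max = max([6.7, 11.2, 6.1, 5.2, 6.9]) = 11.2
S (sum of others) = 36.1 - 11.2 = 24.9
min_reach = max(0, 11.2 - 24.9) = max(0, -13.7) = 0

Answer: 0.0000 36.1000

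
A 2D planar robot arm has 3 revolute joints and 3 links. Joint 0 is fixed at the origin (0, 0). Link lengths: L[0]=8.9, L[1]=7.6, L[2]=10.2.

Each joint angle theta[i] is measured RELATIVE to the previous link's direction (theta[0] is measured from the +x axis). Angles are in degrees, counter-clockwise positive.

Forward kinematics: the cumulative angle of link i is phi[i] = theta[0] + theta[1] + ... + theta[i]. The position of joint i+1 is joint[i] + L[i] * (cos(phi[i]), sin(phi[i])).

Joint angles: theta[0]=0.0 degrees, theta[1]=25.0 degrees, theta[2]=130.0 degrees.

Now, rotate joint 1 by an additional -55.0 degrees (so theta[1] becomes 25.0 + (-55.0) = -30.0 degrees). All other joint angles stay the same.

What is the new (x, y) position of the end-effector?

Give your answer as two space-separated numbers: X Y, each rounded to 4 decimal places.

Answer: 13.7106 6.2450

Derivation:
joint[0] = (0.0000, 0.0000)  (base)
link 0: phi[0] = 0 = 0 deg
  cos(0 deg) = 1.0000, sin(0 deg) = 0.0000
  joint[1] = (0.0000, 0.0000) + 8.9 * (1.0000, 0.0000) = (0.0000 + 8.9000, 0.0000 + 0.0000) = (8.9000, 0.0000)
link 1: phi[1] = 0 + -30 = -30 deg
  cos(-30 deg) = 0.8660, sin(-30 deg) = -0.5000
  joint[2] = (8.9000, 0.0000) + 7.6 * (0.8660, -0.5000) = (8.9000 + 6.5818, 0.0000 + -3.8000) = (15.4818, -3.8000)
link 2: phi[2] = 0 + -30 + 130 = 100 deg
  cos(100 deg) = -0.1736, sin(100 deg) = 0.9848
  joint[3] = (15.4818, -3.8000) + 10.2 * (-0.1736, 0.9848) = (15.4818 + -1.7712, -3.8000 + 10.0450) = (13.7106, 6.2450)
End effector: (13.7106, 6.2450)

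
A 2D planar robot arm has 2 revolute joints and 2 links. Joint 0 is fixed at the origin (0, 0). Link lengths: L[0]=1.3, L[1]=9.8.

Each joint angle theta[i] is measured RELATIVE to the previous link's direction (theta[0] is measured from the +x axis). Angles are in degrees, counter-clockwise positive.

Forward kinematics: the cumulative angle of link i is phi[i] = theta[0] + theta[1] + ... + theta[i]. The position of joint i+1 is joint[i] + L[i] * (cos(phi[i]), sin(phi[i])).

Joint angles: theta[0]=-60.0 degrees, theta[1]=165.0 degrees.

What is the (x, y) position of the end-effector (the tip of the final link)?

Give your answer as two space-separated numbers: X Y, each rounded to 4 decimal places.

joint[0] = (0.0000, 0.0000)  (base)
link 0: phi[0] = -60 = -60 deg
  cos(-60 deg) = 0.5000, sin(-60 deg) = -0.8660
  joint[1] = (0.0000, 0.0000) + 1.3 * (0.5000, -0.8660) = (0.0000 + 0.6500, 0.0000 + -1.1258) = (0.6500, -1.1258)
link 1: phi[1] = -60 + 165 = 105 deg
  cos(105 deg) = -0.2588, sin(105 deg) = 0.9659
  joint[2] = (0.6500, -1.1258) + 9.8 * (-0.2588, 0.9659) = (0.6500 + -2.5364, -1.1258 + 9.4661) = (-1.8864, 8.3402)
End effector: (-1.8864, 8.3402)

Answer: -1.8864 8.3402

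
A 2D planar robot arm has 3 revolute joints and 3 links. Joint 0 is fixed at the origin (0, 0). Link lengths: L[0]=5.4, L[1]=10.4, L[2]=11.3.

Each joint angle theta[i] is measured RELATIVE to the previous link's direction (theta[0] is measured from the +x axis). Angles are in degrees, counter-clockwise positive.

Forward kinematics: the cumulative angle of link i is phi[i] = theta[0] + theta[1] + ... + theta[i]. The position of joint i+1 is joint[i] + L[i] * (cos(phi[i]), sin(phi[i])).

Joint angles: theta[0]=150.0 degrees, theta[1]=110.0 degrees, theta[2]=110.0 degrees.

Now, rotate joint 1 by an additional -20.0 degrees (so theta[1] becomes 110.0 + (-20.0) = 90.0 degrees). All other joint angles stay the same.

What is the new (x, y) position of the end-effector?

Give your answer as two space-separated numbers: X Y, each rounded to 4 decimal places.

joint[0] = (0.0000, 0.0000)  (base)
link 0: phi[0] = 150 = 150 deg
  cos(150 deg) = -0.8660, sin(150 deg) = 0.5000
  joint[1] = (0.0000, 0.0000) + 5.4 * (-0.8660, 0.5000) = (0.0000 + -4.6765, 0.0000 + 2.7000) = (-4.6765, 2.7000)
link 1: phi[1] = 150 + 90 = 240 deg
  cos(240 deg) = -0.5000, sin(240 deg) = -0.8660
  joint[2] = (-4.6765, 2.7000) + 10.4 * (-0.5000, -0.8660) = (-4.6765 + -5.2000, 2.7000 + -9.0067) = (-9.8765, -6.3067)
link 2: phi[2] = 150 + 90 + 110 = 350 deg
  cos(350 deg) = 0.9848, sin(350 deg) = -0.1736
  joint[3] = (-9.8765, -6.3067) + 11.3 * (0.9848, -0.1736) = (-9.8765 + 11.1283, -6.3067 + -1.9622) = (1.2518, -8.2689)
End effector: (1.2518, -8.2689)

Answer: 1.2518 -8.2689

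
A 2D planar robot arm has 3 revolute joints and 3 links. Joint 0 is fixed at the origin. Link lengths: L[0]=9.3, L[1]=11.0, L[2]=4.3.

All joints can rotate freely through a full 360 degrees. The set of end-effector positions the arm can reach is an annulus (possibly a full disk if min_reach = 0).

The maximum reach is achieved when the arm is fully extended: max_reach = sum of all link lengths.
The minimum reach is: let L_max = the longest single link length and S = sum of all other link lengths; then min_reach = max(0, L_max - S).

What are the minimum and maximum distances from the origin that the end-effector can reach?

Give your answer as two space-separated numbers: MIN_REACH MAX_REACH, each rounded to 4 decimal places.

Link lengths: [9.3, 11.0, 4.3]
max_reach = 9.3 + 11 + 4.3 = 24.6
L_max = max([9.3, 11.0, 4.3]) = 11
S (sum of others) = 24.6 - 11 = 13.6
min_reach = max(0, 11 - 13.6) = max(0, -2.6) = 0

Answer: 0.0000 24.6000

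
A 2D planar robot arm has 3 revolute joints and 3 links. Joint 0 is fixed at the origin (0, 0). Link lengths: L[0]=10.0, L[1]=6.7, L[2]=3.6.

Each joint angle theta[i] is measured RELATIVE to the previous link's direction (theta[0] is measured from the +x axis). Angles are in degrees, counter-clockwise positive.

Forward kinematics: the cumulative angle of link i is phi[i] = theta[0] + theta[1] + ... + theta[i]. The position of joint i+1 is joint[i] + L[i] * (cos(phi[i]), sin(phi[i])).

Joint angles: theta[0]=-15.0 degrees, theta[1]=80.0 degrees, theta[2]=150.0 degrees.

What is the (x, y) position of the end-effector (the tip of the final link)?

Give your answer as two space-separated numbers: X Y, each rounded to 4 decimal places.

Answer: 9.5419 1.4192

Derivation:
joint[0] = (0.0000, 0.0000)  (base)
link 0: phi[0] = -15 = -15 deg
  cos(-15 deg) = 0.9659, sin(-15 deg) = -0.2588
  joint[1] = (0.0000, 0.0000) + 10 * (0.9659, -0.2588) = (0.0000 + 9.6593, 0.0000 + -2.5882) = (9.6593, -2.5882)
link 1: phi[1] = -15 + 80 = 65 deg
  cos(65 deg) = 0.4226, sin(65 deg) = 0.9063
  joint[2] = (9.6593, -2.5882) + 6.7 * (0.4226, 0.9063) = (9.6593 + 2.8315, -2.5882 + 6.0723) = (12.4908, 3.4841)
link 2: phi[2] = -15 + 80 + 150 = 215 deg
  cos(215 deg) = -0.8192, sin(215 deg) = -0.5736
  joint[3] = (12.4908, 3.4841) + 3.6 * (-0.8192, -0.5736) = (12.4908 + -2.9489, 3.4841 + -2.0649) = (9.5419, 1.4192)
End effector: (9.5419, 1.4192)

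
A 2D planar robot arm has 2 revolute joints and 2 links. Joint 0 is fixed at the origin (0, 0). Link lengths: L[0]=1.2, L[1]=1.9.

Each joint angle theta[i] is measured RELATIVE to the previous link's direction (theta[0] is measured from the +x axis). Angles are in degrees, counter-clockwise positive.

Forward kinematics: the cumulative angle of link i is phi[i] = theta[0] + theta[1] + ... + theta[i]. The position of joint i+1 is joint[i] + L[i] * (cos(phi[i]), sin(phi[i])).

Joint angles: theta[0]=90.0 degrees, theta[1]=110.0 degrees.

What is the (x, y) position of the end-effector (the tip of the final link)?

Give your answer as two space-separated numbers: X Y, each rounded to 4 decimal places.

joint[0] = (0.0000, 0.0000)  (base)
link 0: phi[0] = 90 = 90 deg
  cos(90 deg) = 0.0000, sin(90 deg) = 1.0000
  joint[1] = (0.0000, 0.0000) + 1.2 * (0.0000, 1.0000) = (0.0000 + 0.0000, 0.0000 + 1.2000) = (0.0000, 1.2000)
link 1: phi[1] = 90 + 110 = 200 deg
  cos(200 deg) = -0.9397, sin(200 deg) = -0.3420
  joint[2] = (0.0000, 1.2000) + 1.9 * (-0.9397, -0.3420) = (0.0000 + -1.7854, 1.2000 + -0.6498) = (-1.7854, 0.5502)
End effector: (-1.7854, 0.5502)

Answer: -1.7854 0.5502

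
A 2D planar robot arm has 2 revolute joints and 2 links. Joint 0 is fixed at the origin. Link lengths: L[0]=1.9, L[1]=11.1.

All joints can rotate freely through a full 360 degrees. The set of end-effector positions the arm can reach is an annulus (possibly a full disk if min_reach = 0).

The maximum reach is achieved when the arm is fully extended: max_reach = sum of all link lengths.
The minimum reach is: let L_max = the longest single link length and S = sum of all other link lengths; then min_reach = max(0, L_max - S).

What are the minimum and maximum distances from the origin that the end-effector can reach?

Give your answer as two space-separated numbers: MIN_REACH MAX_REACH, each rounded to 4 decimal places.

Link lengths: [1.9, 11.1]
max_reach = 1.9 + 11.1 = 13
L_max = max([1.9, 11.1]) = 11.1
S (sum of others) = 13 - 11.1 = 1.9
min_reach = max(0, 11.1 - 1.9) = max(0, 9.2) = 9.2

Answer: 9.2000 13.0000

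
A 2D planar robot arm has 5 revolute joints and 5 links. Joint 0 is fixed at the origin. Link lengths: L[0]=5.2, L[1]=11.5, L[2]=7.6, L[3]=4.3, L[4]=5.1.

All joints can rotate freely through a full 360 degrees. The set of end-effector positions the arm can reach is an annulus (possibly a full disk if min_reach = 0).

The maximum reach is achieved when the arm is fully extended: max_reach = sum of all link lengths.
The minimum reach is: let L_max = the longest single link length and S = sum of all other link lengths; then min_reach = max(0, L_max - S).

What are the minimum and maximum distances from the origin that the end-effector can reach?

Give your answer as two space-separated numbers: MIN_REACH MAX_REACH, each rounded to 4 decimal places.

Answer: 0.0000 33.7000

Derivation:
Link lengths: [5.2, 11.5, 7.6, 4.3, 5.1]
max_reach = 5.2 + 11.5 + 7.6 + 4.3 + 5.1 = 33.7
L_max = max([5.2, 11.5, 7.6, 4.3, 5.1]) = 11.5
S (sum of others) = 33.7 - 11.5 = 22.2
min_reach = max(0, 11.5 - 22.2) = max(0, -10.7) = 0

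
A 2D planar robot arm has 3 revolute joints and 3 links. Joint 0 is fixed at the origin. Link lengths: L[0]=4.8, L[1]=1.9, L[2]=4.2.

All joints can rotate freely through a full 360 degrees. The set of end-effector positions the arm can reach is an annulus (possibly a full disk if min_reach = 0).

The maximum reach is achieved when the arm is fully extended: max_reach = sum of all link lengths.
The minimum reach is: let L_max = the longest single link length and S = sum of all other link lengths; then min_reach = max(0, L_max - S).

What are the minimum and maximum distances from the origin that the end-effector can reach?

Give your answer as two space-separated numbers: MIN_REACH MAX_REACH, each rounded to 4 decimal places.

Link lengths: [4.8, 1.9, 4.2]
max_reach = 4.8 + 1.9 + 4.2 = 10.9
L_max = max([4.8, 1.9, 4.2]) = 4.8
S (sum of others) = 10.9 - 4.8 = 6.1
min_reach = max(0, 4.8 - 6.1) = max(0, -1.3) = 0

Answer: 0.0000 10.9000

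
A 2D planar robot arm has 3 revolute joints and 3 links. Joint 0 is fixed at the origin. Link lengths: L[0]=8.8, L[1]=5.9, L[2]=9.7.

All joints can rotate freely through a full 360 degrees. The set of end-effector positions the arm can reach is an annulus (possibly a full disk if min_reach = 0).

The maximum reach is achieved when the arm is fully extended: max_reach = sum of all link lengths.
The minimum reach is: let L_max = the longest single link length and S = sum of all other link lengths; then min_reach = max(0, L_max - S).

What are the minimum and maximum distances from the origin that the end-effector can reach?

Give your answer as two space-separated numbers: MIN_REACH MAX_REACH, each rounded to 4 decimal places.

Link lengths: [8.8, 5.9, 9.7]
max_reach = 8.8 + 5.9 + 9.7 = 24.4
L_max = max([8.8, 5.9, 9.7]) = 9.7
S (sum of others) = 24.4 - 9.7 = 14.7
min_reach = max(0, 9.7 - 14.7) = max(0, -5) = 0

Answer: 0.0000 24.4000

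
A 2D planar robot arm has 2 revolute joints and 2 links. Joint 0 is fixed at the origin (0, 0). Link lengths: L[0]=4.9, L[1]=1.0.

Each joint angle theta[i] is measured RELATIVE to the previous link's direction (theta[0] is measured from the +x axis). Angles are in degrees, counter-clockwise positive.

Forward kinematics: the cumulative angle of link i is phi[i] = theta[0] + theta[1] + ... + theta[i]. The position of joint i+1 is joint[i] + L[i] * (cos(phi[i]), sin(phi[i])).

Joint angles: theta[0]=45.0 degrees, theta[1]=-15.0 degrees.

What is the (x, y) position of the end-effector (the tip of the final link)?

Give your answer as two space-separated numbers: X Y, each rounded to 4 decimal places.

Answer: 4.3308 3.9648

Derivation:
joint[0] = (0.0000, 0.0000)  (base)
link 0: phi[0] = 45 = 45 deg
  cos(45 deg) = 0.7071, sin(45 deg) = 0.7071
  joint[1] = (0.0000, 0.0000) + 4.9 * (0.7071, 0.7071) = (0.0000 + 3.4648, 0.0000 + 3.4648) = (3.4648, 3.4648)
link 1: phi[1] = 45 + -15 = 30 deg
  cos(30 deg) = 0.8660, sin(30 deg) = 0.5000
  joint[2] = (3.4648, 3.4648) + 1 * (0.8660, 0.5000) = (3.4648 + 0.8660, 3.4648 + 0.5000) = (4.3308, 3.9648)
End effector: (4.3308, 3.9648)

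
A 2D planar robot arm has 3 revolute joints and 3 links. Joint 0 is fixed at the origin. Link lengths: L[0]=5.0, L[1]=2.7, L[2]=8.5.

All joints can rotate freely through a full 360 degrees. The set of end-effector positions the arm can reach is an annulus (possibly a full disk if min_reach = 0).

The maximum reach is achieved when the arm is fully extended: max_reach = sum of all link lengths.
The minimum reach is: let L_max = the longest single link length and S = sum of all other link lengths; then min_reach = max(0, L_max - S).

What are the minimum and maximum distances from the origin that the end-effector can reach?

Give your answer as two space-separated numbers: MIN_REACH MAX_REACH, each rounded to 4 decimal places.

Answer: 0.8000 16.2000

Derivation:
Link lengths: [5.0, 2.7, 8.5]
max_reach = 5 + 2.7 + 8.5 = 16.2
L_max = max([5.0, 2.7, 8.5]) = 8.5
S (sum of others) = 16.2 - 8.5 = 7.7
min_reach = max(0, 8.5 - 7.7) = max(0, 0.8) = 0.8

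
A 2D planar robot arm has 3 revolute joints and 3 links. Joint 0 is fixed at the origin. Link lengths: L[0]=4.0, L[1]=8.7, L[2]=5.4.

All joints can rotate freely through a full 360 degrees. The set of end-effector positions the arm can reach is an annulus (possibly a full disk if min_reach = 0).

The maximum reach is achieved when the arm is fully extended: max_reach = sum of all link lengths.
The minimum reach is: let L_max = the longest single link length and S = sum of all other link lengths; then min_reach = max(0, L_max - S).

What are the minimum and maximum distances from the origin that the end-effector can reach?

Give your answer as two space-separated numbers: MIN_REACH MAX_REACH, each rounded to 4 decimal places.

Link lengths: [4.0, 8.7, 5.4]
max_reach = 4 + 8.7 + 5.4 = 18.1
L_max = max([4.0, 8.7, 5.4]) = 8.7
S (sum of others) = 18.1 - 8.7 = 9.4
min_reach = max(0, 8.7 - 9.4) = max(0, -0.7) = 0

Answer: 0.0000 18.1000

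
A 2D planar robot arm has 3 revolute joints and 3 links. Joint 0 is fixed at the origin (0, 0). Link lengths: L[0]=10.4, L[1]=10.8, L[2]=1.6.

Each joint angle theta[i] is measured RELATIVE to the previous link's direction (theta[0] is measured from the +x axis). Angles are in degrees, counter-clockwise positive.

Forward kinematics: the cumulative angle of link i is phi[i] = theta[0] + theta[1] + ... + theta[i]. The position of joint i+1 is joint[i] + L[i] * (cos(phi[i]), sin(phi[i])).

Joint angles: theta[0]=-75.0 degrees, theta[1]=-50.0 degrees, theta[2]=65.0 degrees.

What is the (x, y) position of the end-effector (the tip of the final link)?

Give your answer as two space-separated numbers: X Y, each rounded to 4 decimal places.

joint[0] = (0.0000, 0.0000)  (base)
link 0: phi[0] = -75 = -75 deg
  cos(-75 deg) = 0.2588, sin(-75 deg) = -0.9659
  joint[1] = (0.0000, 0.0000) + 10.4 * (0.2588, -0.9659) = (0.0000 + 2.6917, 0.0000 + -10.0456) = (2.6917, -10.0456)
link 1: phi[1] = -75 + -50 = -125 deg
  cos(-125 deg) = -0.5736, sin(-125 deg) = -0.8192
  joint[2] = (2.6917, -10.0456) + 10.8 * (-0.5736, -0.8192) = (2.6917 + -6.1946, -10.0456 + -8.8468) = (-3.5029, -18.8925)
link 2: phi[2] = -75 + -50 + 65 = -60 deg
  cos(-60 deg) = 0.5000, sin(-60 deg) = -0.8660
  joint[3] = (-3.5029, -18.8925) + 1.6 * (0.5000, -0.8660) = (-3.5029 + 0.8000, -18.8925 + -1.3856) = (-2.7029, -20.2781)
End effector: (-2.7029, -20.2781)

Answer: -2.7029 -20.2781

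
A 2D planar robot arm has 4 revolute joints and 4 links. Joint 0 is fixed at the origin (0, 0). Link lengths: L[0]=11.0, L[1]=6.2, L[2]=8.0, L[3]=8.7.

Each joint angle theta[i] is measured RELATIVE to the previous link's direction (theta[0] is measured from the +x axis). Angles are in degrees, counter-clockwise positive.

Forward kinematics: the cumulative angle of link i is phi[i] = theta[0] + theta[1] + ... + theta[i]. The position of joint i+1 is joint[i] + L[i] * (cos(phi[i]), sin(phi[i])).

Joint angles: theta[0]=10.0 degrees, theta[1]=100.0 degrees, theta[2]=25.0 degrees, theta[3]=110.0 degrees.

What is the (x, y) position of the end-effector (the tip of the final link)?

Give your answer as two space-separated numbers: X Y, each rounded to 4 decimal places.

Answer: -0.6213 5.5082

Derivation:
joint[0] = (0.0000, 0.0000)  (base)
link 0: phi[0] = 10 = 10 deg
  cos(10 deg) = 0.9848, sin(10 deg) = 0.1736
  joint[1] = (0.0000, 0.0000) + 11 * (0.9848, 0.1736) = (0.0000 + 10.8329, 0.0000 + 1.9101) = (10.8329, 1.9101)
link 1: phi[1] = 10 + 100 = 110 deg
  cos(110 deg) = -0.3420, sin(110 deg) = 0.9397
  joint[2] = (10.8329, 1.9101) + 6.2 * (-0.3420, 0.9397) = (10.8329 + -2.1205, 1.9101 + 5.8261) = (8.7124, 7.7362)
link 2: phi[2] = 10 + 100 + 25 = 135 deg
  cos(135 deg) = -0.7071, sin(135 deg) = 0.7071
  joint[3] = (8.7124, 7.7362) + 8 * (-0.7071, 0.7071) = (8.7124 + -5.6569, 7.7362 + 5.6569) = (3.0555, 13.3931)
link 3: phi[3] = 10 + 100 + 25 + 110 = 245 deg
  cos(245 deg) = -0.4226, sin(245 deg) = -0.9063
  joint[4] = (3.0555, 13.3931) + 8.7 * (-0.4226, -0.9063) = (3.0555 + -3.6768, 13.3931 + -7.8849) = (-0.6213, 5.5082)
End effector: (-0.6213, 5.5082)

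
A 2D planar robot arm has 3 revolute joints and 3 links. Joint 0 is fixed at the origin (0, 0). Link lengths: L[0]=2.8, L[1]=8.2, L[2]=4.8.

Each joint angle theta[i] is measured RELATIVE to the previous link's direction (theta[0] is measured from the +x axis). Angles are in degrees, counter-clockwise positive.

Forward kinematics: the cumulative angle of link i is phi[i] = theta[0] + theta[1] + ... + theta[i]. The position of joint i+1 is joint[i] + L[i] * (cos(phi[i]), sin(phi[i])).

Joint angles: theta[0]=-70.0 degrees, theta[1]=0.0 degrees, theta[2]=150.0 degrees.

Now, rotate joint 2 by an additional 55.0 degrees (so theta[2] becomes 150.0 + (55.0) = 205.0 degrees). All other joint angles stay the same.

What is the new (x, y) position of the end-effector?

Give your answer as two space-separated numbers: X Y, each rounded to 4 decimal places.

joint[0] = (0.0000, 0.0000)  (base)
link 0: phi[0] = -70 = -70 deg
  cos(-70 deg) = 0.3420, sin(-70 deg) = -0.9397
  joint[1] = (0.0000, 0.0000) + 2.8 * (0.3420, -0.9397) = (0.0000 + 0.9577, 0.0000 + -2.6311) = (0.9577, -2.6311)
link 1: phi[1] = -70 + 0 = -70 deg
  cos(-70 deg) = 0.3420, sin(-70 deg) = -0.9397
  joint[2] = (0.9577, -2.6311) + 8.2 * (0.3420, -0.9397) = (0.9577 + 2.8046, -2.6311 + -7.7055) = (3.7622, -10.3366)
link 2: phi[2] = -70 + 0 + 205 = 135 deg
  cos(135 deg) = -0.7071, sin(135 deg) = 0.7071
  joint[3] = (3.7622, -10.3366) + 4.8 * (-0.7071, 0.7071) = (3.7622 + -3.3941, -10.3366 + 3.3941) = (0.3681, -6.9425)
End effector: (0.3681, -6.9425)

Answer: 0.3681 -6.9425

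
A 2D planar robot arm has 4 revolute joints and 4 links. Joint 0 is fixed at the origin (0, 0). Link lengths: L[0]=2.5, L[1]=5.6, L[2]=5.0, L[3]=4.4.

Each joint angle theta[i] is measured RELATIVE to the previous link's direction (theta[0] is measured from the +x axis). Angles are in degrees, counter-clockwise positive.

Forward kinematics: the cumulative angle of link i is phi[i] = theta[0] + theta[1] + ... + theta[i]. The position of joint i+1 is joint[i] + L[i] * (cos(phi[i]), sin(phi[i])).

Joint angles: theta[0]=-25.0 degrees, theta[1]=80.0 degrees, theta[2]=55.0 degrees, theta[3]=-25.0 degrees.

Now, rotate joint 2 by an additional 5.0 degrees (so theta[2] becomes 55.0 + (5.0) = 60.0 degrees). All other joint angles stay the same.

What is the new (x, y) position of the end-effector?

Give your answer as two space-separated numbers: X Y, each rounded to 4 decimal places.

joint[0] = (0.0000, 0.0000)  (base)
link 0: phi[0] = -25 = -25 deg
  cos(-25 deg) = 0.9063, sin(-25 deg) = -0.4226
  joint[1] = (0.0000, 0.0000) + 2.5 * (0.9063, -0.4226) = (0.0000 + 2.2658, 0.0000 + -1.0565) = (2.2658, -1.0565)
link 1: phi[1] = -25 + 80 = 55 deg
  cos(55 deg) = 0.5736, sin(55 deg) = 0.8192
  joint[2] = (2.2658, -1.0565) + 5.6 * (0.5736, 0.8192) = (2.2658 + 3.2120, -1.0565 + 4.5873) = (5.4778, 3.5307)
link 2: phi[2] = -25 + 80 + 60 = 115 deg
  cos(115 deg) = -0.4226, sin(115 deg) = 0.9063
  joint[3] = (5.4778, 3.5307) + 5 * (-0.4226, 0.9063) = (5.4778 + -2.1131, 3.5307 + 4.5315) = (3.3647, 8.0622)
link 3: phi[3] = -25 + 80 + 60 + -25 = 90 deg
  cos(90 deg) = 0.0000, sin(90 deg) = 1.0000
  joint[4] = (3.3647, 8.0622) + 4.4 * (0.0000, 1.0000) = (3.3647 + 0.0000, 8.0622 + 4.4000) = (3.3647, 12.4622)
End effector: (3.3647, 12.4622)

Answer: 3.3647 12.4622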